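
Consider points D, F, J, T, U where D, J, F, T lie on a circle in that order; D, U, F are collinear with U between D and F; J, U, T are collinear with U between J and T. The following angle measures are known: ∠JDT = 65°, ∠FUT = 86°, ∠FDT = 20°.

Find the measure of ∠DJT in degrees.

∠DJT = 49°

1. ∠DUT = 94°  [linear pair at U on DF]
2. ∠DTJ = 66°  [△DUT]
3. ∠DJT = 49°  [△DJT]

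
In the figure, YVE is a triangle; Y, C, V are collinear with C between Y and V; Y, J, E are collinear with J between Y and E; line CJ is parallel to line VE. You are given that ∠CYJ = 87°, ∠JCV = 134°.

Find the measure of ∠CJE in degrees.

∠CJE = 133°

1. ∠JCY = 46°  [linear pair at C on YV]
2. ∠CJY = 47°  [△YCJ]
3. ∠CJE = 133°  [linear pair at J on YE]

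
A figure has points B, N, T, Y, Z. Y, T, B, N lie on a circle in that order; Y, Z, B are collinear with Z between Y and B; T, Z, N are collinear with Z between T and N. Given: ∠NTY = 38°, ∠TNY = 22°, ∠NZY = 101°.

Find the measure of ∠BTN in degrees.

∠BTN = 57°

1. ∠TBY = 22°  [same arc YT]
2. ∠BZT = 101°  [vertical angles at Z]
3. ∠BTN = 57°  [△TZB]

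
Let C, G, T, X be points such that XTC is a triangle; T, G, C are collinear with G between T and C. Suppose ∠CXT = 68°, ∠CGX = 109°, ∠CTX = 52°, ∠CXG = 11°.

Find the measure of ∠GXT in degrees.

∠GXT = 57°

1. ∠TGX = 71°  [linear pair at G on TC]
2. ∠GTX = 52°  [G on ray TC]
3. ∠GXT = 57°  [△XTG]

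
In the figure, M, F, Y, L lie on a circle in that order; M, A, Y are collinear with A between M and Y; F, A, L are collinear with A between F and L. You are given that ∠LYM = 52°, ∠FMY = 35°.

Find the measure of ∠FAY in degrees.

1. ∠LFM = 52°  [same arc ML]
2. ∠FAM = 93°  [△MAF]
3. ∠FAY = 87°  [linear pair at A on MY]

∠FAY = 87°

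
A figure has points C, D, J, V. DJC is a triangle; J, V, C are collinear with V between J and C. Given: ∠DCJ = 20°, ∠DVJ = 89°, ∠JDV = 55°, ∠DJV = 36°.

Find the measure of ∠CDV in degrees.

∠CDV = 69°

1. ∠DCV = 20°  [V on ray CJ]
2. ∠CVD = 91°  [linear pair at V on JC]
3. ∠CDV = 69°  [△DVC]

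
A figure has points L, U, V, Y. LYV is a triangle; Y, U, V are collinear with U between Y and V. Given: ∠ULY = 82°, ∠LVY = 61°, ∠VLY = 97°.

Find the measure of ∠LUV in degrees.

1. ∠LYV = 22°  [△LYV]
2. ∠LYU = 22°  [U on ray YV]
3. ∠LUY = 76°  [△LYU]
4. ∠LUV = 104°  [linear pair at U on YV]

∠LUV = 104°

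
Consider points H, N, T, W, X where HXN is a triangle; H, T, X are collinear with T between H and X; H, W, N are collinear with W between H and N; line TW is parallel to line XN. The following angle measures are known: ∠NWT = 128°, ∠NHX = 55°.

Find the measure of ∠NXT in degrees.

∠NXT = 73°

1. ∠HWT = 52°  [linear pair at W on HN]
2. ∠THW = 55°  [T on HX, W on HN]
3. ∠HTW = 73°  [△HTW]
4. ∠WTX = 107°  [linear pair at T on HX]
5. ∠NXT = 73°  [TW∥XN, co-interior at X–T]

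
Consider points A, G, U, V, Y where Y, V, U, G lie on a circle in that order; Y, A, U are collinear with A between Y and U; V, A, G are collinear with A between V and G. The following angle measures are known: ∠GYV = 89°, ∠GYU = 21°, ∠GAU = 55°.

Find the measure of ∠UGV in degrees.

∠UGV = 68°

1. ∠GUV = 91°  [cyclic YVUG, opposite ∠Y+∠U]
2. ∠GVU = 21°  [same arc UG]
3. ∠UGV = 68°  [△VUG]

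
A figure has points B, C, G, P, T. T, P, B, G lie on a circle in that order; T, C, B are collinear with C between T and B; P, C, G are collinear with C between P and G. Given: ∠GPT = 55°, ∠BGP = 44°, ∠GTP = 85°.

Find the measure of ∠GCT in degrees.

1. ∠GBT = 55°  [same arc TG]
2. ∠BCG = 81°  [△BCG]
3. ∠GCT = 99°  [linear pair at C on TB]

∠GCT = 99°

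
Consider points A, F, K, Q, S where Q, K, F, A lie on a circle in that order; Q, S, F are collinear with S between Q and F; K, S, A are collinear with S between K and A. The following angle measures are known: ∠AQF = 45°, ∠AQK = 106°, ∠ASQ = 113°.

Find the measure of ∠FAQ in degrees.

∠FAQ = 83°

1. ∠KAQ = 22°  [△QSA]
2. ∠AKQ = 52°  [△QKA]
3. ∠AFQ = 52°  [same arc QA]
4. ∠FAQ = 83°  [△QFA]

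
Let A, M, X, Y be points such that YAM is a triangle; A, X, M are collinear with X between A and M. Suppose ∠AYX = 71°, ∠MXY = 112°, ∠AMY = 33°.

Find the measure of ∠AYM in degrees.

∠AYM = 106°

1. ∠AXY = 68°  [linear pair at X on AM]
2. ∠XAY = 41°  [△YAX]
3. ∠MAY = 41°  [X on ray AM]
4. ∠AYM = 106°  [△YAM]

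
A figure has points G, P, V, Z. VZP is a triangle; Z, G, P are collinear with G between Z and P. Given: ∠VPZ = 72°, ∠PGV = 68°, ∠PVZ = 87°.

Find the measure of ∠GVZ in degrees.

∠GVZ = 47°

1. ∠PZV = 21°  [△VZP]
2. ∠VGZ = 112°  [linear pair at G on ZP]
3. ∠GZV = 21°  [G on ray ZP]
4. ∠GVZ = 47°  [△VZG]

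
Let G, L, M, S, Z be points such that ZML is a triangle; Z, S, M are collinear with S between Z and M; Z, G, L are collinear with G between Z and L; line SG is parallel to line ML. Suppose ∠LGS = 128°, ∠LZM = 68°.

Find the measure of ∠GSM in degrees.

1. ∠SGZ = 52°  [linear pair at G on ZL]
2. ∠GZS = 68°  [S on ZM, G on ZL]
3. ∠GSZ = 60°  [△ZSG]
4. ∠GSM = 120°  [linear pair at S on ZM]

∠GSM = 120°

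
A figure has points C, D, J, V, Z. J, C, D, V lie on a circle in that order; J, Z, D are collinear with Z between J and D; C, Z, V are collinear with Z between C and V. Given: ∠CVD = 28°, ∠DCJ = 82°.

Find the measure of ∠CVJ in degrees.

∠CVJ = 70°

1. ∠CJD = 28°  [same arc CD]
2. ∠CDJ = 70°  [△JCD]
3. ∠CVJ = 70°  [same arc JC]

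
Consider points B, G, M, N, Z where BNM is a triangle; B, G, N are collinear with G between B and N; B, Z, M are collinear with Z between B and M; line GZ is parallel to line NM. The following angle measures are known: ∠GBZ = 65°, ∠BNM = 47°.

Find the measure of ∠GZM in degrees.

∠GZM = 112°

1. ∠MBN = 65°  [G on BN, Z on BM]
2. ∠BMN = 68°  [△BNM]
3. ∠BZG = 68°  [GZ∥NM, corresponding at Z]
4. ∠GZM = 112°  [linear pair at Z on BM]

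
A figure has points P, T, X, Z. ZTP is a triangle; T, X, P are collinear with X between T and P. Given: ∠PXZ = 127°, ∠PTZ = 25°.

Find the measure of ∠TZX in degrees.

1. ∠TXZ = 53°  [linear pair at X on TP]
2. ∠XTZ = 25°  [X on ray TP]
3. ∠TZX = 102°  [△ZTX]

∠TZX = 102°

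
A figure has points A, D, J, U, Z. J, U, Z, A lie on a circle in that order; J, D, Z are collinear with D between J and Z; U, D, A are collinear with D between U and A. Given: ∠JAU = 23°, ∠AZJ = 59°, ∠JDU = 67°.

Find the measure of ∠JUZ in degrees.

1. ∠JZU = 23°  [same arc JU]
2. ∠AUJ = 59°  [same arc JA]
3. ∠UJZ = 54°  [△JDU]
4. ∠JUZ = 103°  [△JUZ]

∠JUZ = 103°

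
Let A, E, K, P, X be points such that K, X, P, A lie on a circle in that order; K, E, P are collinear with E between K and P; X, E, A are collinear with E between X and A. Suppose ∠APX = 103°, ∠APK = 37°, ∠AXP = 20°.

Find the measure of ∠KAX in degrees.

∠KAX = 66°

1. ∠AKX = 77°  [cyclic KXPA, opposite ∠K+∠P]
2. ∠AXK = 37°  [same arc KA]
3. ∠KAX = 66°  [△KXA]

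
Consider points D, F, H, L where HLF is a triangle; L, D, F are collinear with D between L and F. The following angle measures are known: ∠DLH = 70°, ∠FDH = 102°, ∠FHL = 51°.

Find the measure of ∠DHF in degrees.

∠DHF = 19°

1. ∠FLH = 70°  [D on ray LF]
2. ∠HFL = 59°  [△HLF]
3. ∠DFH = 59°  [D on ray FL]
4. ∠DHF = 19°  [△HDF]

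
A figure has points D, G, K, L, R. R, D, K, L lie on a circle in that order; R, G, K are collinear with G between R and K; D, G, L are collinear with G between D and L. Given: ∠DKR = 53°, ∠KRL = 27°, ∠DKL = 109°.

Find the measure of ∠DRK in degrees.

1. ∠KDL = 27°  [same arc KL]
2. ∠DLK = 44°  [△DKL]
3. ∠DRK = 44°  [same arc DK]

∠DRK = 44°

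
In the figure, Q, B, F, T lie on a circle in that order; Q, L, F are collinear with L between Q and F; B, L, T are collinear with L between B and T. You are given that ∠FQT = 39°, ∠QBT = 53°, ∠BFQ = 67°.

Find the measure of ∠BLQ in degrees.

∠BLQ = 106°

1. ∠FBT = 39°  [same arc FT]
2. ∠BLF = 74°  [△BLF]
3. ∠BLQ = 106°  [linear pair at L on QF]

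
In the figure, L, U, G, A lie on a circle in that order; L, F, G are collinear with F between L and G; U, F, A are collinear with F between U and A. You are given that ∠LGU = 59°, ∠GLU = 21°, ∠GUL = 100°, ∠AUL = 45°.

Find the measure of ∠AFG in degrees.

∠AFG = 114°

1. ∠GAU = 21°  [same arc UG]
2. ∠AGL = 45°  [same arc LA]
3. ∠AFG = 114°  [△GFA]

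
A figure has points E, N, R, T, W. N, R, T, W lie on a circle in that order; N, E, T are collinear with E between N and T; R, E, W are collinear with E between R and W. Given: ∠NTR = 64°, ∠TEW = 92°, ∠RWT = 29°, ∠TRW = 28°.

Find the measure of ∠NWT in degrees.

1. ∠NTW = 59°  [△TEW]
2. ∠TNW = 28°  [same arc TW]
3. ∠NWT = 93°  [△NTW]

∠NWT = 93°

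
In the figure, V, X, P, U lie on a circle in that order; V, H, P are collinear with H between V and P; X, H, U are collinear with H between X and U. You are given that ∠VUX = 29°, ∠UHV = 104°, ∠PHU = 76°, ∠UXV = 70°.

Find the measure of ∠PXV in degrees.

∠PXV = 117°

1. ∠VPX = 29°  [same arc VX]
2. ∠VHX = 76°  [vertical angles at H]
3. ∠PVX = 34°  [△VHX]
4. ∠PXV = 117°  [△VXP]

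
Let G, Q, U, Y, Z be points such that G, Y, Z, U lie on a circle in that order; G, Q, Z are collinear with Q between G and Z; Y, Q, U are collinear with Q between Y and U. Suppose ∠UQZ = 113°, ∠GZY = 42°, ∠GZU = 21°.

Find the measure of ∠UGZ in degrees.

∠UGZ = 71°

1. ∠GQU = 67°  [linear pair at Q on GZ]
2. ∠GUY = 42°  [same arc GY]
3. ∠UGZ = 71°  [△GQU]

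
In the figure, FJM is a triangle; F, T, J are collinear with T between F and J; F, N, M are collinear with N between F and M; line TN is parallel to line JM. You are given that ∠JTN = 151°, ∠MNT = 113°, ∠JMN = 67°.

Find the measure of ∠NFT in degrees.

∠NFT = 84°

1. ∠FTN = 29°  [linear pair at T on FJ]
2. ∠FNT = 67°  [linear pair at N on FM]
3. ∠NFT = 84°  [△FTN]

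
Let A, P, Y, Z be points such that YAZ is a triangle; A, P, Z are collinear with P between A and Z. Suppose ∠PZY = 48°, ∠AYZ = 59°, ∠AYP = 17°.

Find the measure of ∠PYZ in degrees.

∠PYZ = 42°

1. ∠AZY = 48°  [P on ray ZA]
2. ∠YAZ = 73°  [△YAZ]
3. ∠PAY = 73°  [P on ray AZ]
4. ∠APY = 90°  [△YAP]
5. ∠YPZ = 90°  [linear pair at P on AZ]
6. ∠PYZ = 42°  [△YPZ]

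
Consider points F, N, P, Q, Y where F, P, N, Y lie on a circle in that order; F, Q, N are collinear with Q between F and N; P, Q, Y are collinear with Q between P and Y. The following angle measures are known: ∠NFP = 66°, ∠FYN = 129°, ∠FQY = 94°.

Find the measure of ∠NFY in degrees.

∠NFY = 23°

1. ∠NYP = 66°  [same arc PN]
2. ∠NQY = 86°  [linear pair at Q on FN]
3. ∠FNY = 28°  [△NQY]
4. ∠NFY = 23°  [△FNY]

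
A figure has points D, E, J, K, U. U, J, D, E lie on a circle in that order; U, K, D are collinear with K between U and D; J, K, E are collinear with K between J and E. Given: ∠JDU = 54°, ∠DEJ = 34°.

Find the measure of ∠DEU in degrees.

1. ∠DUJ = 34°  [same arc JD]
2. ∠DJU = 92°  [△UJD]
3. ∠DEU = 88°  [cyclic UJDE, opposite ∠J+∠E]

∠DEU = 88°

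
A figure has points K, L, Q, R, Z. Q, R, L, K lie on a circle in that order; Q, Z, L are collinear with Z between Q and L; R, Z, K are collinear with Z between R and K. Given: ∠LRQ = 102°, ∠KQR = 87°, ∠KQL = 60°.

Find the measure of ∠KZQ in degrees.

∠KZQ = 69°

1. ∠LKQ = 78°  [cyclic QRLK, opposite ∠R+∠K]
2. ∠KLR = 93°  [cyclic QRLK, opposite ∠Q+∠L]
3. ∠KRL = 60°  [same arc LK]
4. ∠KLQ = 42°  [△QLK]
5. ∠LKR = 27°  [△RLK]
6. ∠KZL = 111°  [△LZK]
7. ∠KZQ = 69°  [linear pair at Z on QL]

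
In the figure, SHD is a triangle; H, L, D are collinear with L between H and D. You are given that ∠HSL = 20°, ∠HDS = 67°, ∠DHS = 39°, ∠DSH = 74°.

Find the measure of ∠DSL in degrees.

1. ∠LDS = 67°  [L on ray DH]
2. ∠LHS = 39°  [L on ray HD]
3. ∠HLS = 121°  [△SHL]
4. ∠DLS = 59°  [linear pair at L on HD]
5. ∠DSL = 54°  [△SLD]

∠DSL = 54°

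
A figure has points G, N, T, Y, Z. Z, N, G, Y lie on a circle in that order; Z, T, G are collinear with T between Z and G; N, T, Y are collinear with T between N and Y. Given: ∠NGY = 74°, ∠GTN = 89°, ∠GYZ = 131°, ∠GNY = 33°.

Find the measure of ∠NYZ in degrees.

1. ∠YTZ = 89°  [vertical angles at T]
2. ∠GZY = 33°  [same arc GY]
3. ∠NYZ = 58°  [△ZTY]

∠NYZ = 58°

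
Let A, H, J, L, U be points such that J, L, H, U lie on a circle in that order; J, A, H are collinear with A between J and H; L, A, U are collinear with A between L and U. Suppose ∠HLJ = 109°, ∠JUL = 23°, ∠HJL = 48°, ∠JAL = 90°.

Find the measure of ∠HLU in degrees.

∠HLU = 67°

1. ∠JHL = 23°  [△JLH]
2. ∠HAL = 90°  [linear pair at A on JH]
3. ∠HLU = 67°  [△LAH]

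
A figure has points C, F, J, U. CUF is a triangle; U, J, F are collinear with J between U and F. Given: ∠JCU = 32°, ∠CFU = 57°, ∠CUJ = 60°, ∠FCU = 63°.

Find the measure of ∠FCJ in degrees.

1. ∠CJU = 88°  [△CUJ]
2. ∠CFJ = 57°  [J on ray FU]
3. ∠CJF = 92°  [linear pair at J on UF]
4. ∠FCJ = 31°  [△CJF]

∠FCJ = 31°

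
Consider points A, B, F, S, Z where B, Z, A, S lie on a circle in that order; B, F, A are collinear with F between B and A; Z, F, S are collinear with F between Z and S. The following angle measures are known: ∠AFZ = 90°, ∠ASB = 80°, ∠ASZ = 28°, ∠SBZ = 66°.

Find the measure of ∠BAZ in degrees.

1. ∠AZB = 100°  [cyclic BZAS, opposite ∠Z+∠S]
2. ∠ABZ = 28°  [same arc ZA]
3. ∠BAZ = 52°  [△BZA]

∠BAZ = 52°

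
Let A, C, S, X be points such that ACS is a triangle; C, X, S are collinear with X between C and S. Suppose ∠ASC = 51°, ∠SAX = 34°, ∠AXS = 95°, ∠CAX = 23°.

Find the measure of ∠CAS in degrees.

∠CAS = 57°

1. ∠AXC = 85°  [linear pair at X on CS]
2. ∠ACX = 72°  [△ACX]
3. ∠ACS = 72°  [X on ray CS]
4. ∠CAS = 57°  [△ACS]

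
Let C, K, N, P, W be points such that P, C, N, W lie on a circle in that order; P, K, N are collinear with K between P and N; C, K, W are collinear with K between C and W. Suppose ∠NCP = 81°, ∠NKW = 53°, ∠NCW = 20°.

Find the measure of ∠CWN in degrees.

1. ∠NWP = 99°  [cyclic PCNW, opposite ∠C+∠W]
2. ∠NPW = 20°  [same arc NW]
3. ∠PNW = 61°  [△PNW]
4. ∠CWN = 66°  [△NKW]

∠CWN = 66°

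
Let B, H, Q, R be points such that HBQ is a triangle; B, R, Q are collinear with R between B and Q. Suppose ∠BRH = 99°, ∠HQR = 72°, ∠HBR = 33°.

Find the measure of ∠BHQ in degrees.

∠BHQ = 75°

1. ∠BQH = 72°  [R on ray QB]
2. ∠HBQ = 33°  [R on ray BQ]
3. ∠BHQ = 75°  [△HBQ]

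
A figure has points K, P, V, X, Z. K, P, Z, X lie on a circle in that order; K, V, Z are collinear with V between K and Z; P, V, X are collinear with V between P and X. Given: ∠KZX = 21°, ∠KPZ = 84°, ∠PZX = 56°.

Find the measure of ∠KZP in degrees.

1. ∠KPX = 21°  [same arc KX]
2. ∠PKX = 124°  [cyclic KPZX, opposite ∠K+∠Z]
3. ∠KXP = 35°  [△KPX]
4. ∠KZP = 35°  [same arc KP]

∠KZP = 35°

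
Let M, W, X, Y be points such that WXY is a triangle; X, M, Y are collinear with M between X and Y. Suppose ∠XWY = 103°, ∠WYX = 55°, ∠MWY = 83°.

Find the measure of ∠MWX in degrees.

∠MWX = 20°

1. ∠WXY = 22°  [△WXY]
2. ∠MYW = 55°  [M on ray YX]
3. ∠WMY = 42°  [△WMY]
4. ∠MXW = 22°  [M on ray XY]
5. ∠WMX = 138°  [linear pair at M on XY]
6. ∠MWX = 20°  [△WXM]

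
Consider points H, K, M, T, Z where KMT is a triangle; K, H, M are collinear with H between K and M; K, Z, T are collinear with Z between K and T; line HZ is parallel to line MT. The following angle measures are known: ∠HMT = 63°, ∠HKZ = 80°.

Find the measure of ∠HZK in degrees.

∠HZK = 37°

1. ∠KMT = 63°  [H on ray MK]
2. ∠MKT = 80°  [H on KM, Z on KT]
3. ∠KTM = 37°  [△KMT]
4. ∠HZK = 37°  [HZ∥MT, corresponding at Z]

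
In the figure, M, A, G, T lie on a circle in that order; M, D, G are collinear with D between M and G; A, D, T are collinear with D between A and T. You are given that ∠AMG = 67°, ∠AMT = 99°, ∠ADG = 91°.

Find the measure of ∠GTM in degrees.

∠GTM = 124°

1. ∠ATG = 67°  [same arc AG]
2. ∠AGT = 81°  [cyclic MAGT, opposite ∠M+∠G]
3. ∠MDT = 91°  [vertical angles at D]
4. ∠GAT = 32°  [△AGT]
5. ∠GDT = 89°  [linear pair at D on MG]
6. ∠GMT = 32°  [same arc GT]
7. ∠MGT = 24°  [△GDT]
8. ∠GTM = 124°  [△MGT]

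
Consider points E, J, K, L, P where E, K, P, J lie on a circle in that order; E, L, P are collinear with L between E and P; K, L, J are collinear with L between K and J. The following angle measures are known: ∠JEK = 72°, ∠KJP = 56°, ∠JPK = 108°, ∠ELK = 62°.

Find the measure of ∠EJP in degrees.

1. ∠JKP = 16°  [△KPJ]
2. ∠JLP = 62°  [vertical angles at L]
3. ∠JEP = 16°  [same arc PJ]
4. ∠EPJ = 62°  [△PLJ]
5. ∠EJP = 102°  [△EPJ]

∠EJP = 102°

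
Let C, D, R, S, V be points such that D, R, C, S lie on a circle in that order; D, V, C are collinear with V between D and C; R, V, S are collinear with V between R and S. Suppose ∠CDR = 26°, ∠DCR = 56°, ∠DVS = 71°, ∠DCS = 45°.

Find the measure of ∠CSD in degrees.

1. ∠DSR = 56°  [same arc DR]
2. ∠CDS = 53°  [△DVS]
3. ∠CSD = 82°  [△DCS]

∠CSD = 82°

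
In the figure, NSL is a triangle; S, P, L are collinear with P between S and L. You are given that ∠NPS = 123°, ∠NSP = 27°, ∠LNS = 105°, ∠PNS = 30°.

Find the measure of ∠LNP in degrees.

∠LNP = 75°

1. ∠LPN = 57°  [linear pair at P on SL]
2. ∠LSN = 27°  [P on ray SL]
3. ∠NLS = 48°  [△NSL]
4. ∠NLP = 48°  [P on ray LS]
5. ∠LNP = 75°  [△NPL]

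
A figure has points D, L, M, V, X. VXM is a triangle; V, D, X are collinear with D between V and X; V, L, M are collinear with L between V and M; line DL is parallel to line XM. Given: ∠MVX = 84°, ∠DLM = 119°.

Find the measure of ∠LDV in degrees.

∠LDV = 35°

1. ∠DVL = 84°  [D on VX, L on VM]
2. ∠DLV = 61°  [linear pair at L on VM]
3. ∠LDV = 35°  [△VDL]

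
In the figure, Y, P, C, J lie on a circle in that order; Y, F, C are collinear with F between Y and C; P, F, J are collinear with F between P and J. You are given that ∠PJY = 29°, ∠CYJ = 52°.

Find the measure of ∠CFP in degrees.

∠CFP = 99°

1. ∠PCY = 29°  [same arc YP]
2. ∠CPJ = 52°  [same arc CJ]
3. ∠CFP = 99°  [△PFC]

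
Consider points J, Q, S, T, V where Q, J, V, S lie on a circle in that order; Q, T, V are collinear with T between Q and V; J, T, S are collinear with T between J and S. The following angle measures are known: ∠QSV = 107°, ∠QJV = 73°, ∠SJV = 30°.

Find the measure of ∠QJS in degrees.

∠QJS = 43°

1. ∠SQV = 30°  [same arc VS]
2. ∠QVS = 43°  [△QVS]
3. ∠QJS = 43°  [same arc QS]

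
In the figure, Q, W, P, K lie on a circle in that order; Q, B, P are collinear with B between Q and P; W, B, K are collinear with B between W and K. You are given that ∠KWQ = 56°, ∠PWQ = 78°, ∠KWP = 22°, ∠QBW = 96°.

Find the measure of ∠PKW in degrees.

∠PKW = 28°

1. ∠KPQ = 56°  [same arc QK]
2. ∠KBP = 96°  [vertical angles at B]
3. ∠PKW = 28°  [△PBK]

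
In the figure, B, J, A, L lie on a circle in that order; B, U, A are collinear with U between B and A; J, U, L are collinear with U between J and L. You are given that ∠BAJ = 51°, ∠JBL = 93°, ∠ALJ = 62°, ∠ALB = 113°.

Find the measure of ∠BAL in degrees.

1. ∠BLJ = 51°  [same arc BJ]
2. ∠BJL = 36°  [△BJL]
3. ∠BAL = 36°  [same arc BL]

∠BAL = 36°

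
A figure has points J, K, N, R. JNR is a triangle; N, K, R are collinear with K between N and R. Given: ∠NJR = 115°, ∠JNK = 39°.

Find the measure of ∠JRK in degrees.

1. ∠JNR = 39°  [K on ray NR]
2. ∠JRN = 26°  [△JNR]
3. ∠JRK = 26°  [K on ray RN]

∠JRK = 26°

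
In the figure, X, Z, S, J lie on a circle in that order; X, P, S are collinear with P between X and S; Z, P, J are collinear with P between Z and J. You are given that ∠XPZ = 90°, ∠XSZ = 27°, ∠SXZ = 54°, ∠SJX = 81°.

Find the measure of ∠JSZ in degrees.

∠JSZ = 63°

1. ∠SPZ = 90°  [linear pair at P on XS]
2. ∠JZS = 63°  [△ZPS]
3. ∠SJZ = 54°  [same arc ZS]
4. ∠JSZ = 63°  [△ZSJ]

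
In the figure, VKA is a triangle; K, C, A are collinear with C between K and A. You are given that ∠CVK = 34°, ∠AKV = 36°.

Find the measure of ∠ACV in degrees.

∠ACV = 70°

1. ∠CKV = 36°  [C on ray KA]
2. ∠KCV = 110°  [△VKC]
3. ∠ACV = 70°  [linear pair at C on KA]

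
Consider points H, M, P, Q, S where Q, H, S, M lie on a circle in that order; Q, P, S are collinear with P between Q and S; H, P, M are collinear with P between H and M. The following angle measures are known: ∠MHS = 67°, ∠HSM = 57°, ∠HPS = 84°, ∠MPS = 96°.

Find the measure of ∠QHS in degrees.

∠QHS = 95°

1. ∠HMS = 56°  [△HSM]
2. ∠HSQ = 29°  [△HPS]
3. ∠HQS = 56°  [same arc HS]
4. ∠QHS = 95°  [△QHS]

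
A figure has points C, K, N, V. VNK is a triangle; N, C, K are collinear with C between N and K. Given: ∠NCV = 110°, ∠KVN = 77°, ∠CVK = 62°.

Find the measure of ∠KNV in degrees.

1. ∠KCV = 70°  [linear pair at C on NK]
2. ∠CKV = 48°  [△VCK]
3. ∠NKV = 48°  [C on ray KN]
4. ∠KNV = 55°  [△VNK]

∠KNV = 55°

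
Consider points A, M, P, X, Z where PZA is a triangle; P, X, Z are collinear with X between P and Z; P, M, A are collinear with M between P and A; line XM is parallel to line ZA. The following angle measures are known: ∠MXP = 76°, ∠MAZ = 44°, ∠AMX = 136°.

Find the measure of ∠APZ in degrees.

1. ∠AZP = 76°  [XM∥ZA, corresponding at X]
2. ∠PAZ = 44°  [M on ray AP]
3. ∠APZ = 60°  [△PZA]

∠APZ = 60°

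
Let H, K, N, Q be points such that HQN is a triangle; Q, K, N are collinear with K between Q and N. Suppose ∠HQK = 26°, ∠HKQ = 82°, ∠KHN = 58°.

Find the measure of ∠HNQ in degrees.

1. ∠HKN = 98°  [linear pair at K on QN]
2. ∠HNK = 24°  [△HKN]
3. ∠HNQ = 24°  [K on ray NQ]

∠HNQ = 24°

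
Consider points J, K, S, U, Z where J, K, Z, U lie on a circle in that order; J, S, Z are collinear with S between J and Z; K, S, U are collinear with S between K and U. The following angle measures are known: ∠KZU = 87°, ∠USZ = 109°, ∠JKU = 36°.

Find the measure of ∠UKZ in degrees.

∠UKZ = 58°

1. ∠KJU = 93°  [cyclic JKZU, opposite ∠J+∠Z]
2. ∠JSK = 109°  [vertical angles at S]
3. ∠JUK = 51°  [△JKU]
4. ∠KSZ = 71°  [linear pair at S on JZ]
5. ∠JZK = 51°  [same arc JK]
6. ∠UKZ = 58°  [△KSZ]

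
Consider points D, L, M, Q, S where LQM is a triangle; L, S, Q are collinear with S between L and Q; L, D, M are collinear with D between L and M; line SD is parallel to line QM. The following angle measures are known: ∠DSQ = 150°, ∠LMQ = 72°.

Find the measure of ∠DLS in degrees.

1. ∠DSL = 30°  [linear pair at S on LQ]
2. ∠LDS = 72°  [SD∥QM, corresponding at D]
3. ∠DLS = 78°  [△LSD]

∠DLS = 78°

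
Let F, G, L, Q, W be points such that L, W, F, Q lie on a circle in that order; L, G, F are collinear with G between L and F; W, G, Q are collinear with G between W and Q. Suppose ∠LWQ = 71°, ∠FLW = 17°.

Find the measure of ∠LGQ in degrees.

1. ∠LFQ = 71°  [same arc LQ]
2. ∠FQW = 17°  [same arc WF]
3. ∠FGQ = 92°  [△FGQ]
4. ∠LGQ = 88°  [linear pair at G on LF]

∠LGQ = 88°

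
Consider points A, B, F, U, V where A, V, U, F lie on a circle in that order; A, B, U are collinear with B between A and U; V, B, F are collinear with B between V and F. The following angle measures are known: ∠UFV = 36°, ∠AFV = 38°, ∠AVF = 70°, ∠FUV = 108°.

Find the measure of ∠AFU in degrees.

∠AFU = 74°

1. ∠FVU = 36°  [△VUF]
2. ∠AUF = 70°  [same arc AF]
3. ∠FAU = 36°  [same arc UF]
4. ∠AFU = 74°  [△AUF]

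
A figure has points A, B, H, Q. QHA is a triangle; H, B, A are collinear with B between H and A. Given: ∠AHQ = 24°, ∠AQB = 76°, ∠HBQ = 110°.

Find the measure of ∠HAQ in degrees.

∠HAQ = 34°

1. ∠ABQ = 70°  [linear pair at B on HA]
2. ∠BAQ = 34°  [△QBA]
3. ∠HAQ = 34°  [B on ray AH]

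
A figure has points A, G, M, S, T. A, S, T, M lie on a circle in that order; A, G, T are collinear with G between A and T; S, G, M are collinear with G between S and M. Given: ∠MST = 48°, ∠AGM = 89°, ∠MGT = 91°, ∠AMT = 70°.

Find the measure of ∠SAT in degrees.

1. ∠SGT = 89°  [vertical angles at G]
2. ∠AST = 110°  [cyclic ASTM, opposite ∠S+∠M]
3. ∠ATS = 43°  [△SGT]
4. ∠SAT = 27°  [△AST]

∠SAT = 27°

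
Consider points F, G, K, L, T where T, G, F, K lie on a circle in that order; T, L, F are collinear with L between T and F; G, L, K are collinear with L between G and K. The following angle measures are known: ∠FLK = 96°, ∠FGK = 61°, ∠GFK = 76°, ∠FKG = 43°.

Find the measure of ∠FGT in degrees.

1. ∠KFT = 41°  [△FLK]
2. ∠FTK = 61°  [same arc FK]
3. ∠FKT = 78°  [△TFK]
4. ∠FGT = 102°  [cyclic TGFK, opposite ∠G+∠K]

∠FGT = 102°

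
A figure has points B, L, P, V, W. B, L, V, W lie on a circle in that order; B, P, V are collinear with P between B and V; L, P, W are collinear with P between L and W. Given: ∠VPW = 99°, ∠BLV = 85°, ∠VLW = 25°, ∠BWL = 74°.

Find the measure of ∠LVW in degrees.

∠LVW = 134°

1. ∠BWV = 95°  [cyclic BLVW, opposite ∠L+∠W]
2. ∠VBW = 25°  [same arc VW]
3. ∠BVW = 60°  [△BVW]
4. ∠LWV = 21°  [△VPW]
5. ∠LVW = 134°  [△LVW]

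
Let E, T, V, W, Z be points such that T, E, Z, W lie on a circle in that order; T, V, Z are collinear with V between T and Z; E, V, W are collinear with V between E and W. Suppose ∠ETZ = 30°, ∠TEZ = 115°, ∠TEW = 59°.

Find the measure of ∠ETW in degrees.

1. ∠EZT = 35°  [△TEZ]
2. ∠EWT = 35°  [same arc TE]
3. ∠ETW = 86°  [△TEW]

∠ETW = 86°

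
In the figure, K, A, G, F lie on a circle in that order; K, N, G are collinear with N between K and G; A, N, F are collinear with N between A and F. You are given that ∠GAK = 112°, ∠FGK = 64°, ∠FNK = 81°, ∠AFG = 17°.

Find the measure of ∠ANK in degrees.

∠ANK = 99°

1. ∠FAK = 64°  [same arc KF]
2. ∠AKG = 17°  [same arc AG]
3. ∠ANK = 99°  [△KNA]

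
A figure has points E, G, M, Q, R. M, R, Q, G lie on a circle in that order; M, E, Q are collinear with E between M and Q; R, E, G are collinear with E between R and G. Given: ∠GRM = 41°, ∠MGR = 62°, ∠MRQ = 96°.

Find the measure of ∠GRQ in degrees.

∠GRQ = 55°

1. ∠GQM = 41°  [same arc MG]
2. ∠MGQ = 84°  [cyclic MRQG, opposite ∠R+∠G]
3. ∠GMQ = 55°  [△MQG]
4. ∠GRQ = 55°  [same arc QG]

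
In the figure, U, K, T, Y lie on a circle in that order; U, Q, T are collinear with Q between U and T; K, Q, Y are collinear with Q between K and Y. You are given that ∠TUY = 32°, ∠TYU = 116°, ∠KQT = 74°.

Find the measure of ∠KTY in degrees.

1. ∠UTY = 32°  [△UTY]
2. ∠UQY = 74°  [vertical angles at Q]
3. ∠UKY = 32°  [same arc UY]
4. ∠KYU = 74°  [△UQY]
5. ∠KUY = 74°  [△UKY]
6. ∠KTY = 106°  [cyclic UKTY, opposite ∠U+∠T]

∠KTY = 106°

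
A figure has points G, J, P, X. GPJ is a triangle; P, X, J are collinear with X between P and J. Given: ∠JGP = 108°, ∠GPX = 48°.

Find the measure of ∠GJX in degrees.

∠GJX = 24°

1. ∠GPJ = 48°  [X on ray PJ]
2. ∠GJP = 24°  [△GPJ]
3. ∠GJX = 24°  [X on ray JP]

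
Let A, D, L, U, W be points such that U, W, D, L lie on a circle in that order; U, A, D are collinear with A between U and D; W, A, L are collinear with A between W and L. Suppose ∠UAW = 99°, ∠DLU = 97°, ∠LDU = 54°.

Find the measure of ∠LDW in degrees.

∠LDW = 124°

1. ∠DAL = 99°  [vertical angles at A]
2. ∠DUL = 29°  [△UDL]
3. ∠DLW = 27°  [△DAL]
4. ∠DWL = 29°  [same arc DL]
5. ∠LDW = 124°  [△WDL]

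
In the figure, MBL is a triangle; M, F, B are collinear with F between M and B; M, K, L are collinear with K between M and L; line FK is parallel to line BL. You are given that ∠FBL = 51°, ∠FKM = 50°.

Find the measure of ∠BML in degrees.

∠BML = 79°

1. ∠LBM = 51°  [F on ray BM]
2. ∠BLM = 50°  [FK∥BL, corresponding at K]
3. ∠BML = 79°  [△MBL]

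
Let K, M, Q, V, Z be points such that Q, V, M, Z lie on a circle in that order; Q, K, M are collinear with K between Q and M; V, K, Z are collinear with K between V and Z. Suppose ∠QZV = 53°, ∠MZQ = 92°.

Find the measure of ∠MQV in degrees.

∠MQV = 39°

1. ∠QMV = 53°  [same arc QV]
2. ∠MVQ = 88°  [cyclic QVMZ, opposite ∠V+∠Z]
3. ∠MQV = 39°  [△QVM]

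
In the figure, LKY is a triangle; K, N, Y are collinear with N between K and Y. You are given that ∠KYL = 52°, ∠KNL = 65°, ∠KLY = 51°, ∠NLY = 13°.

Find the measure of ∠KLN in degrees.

1. ∠LKY = 77°  [△LKY]
2. ∠LKN = 77°  [N on ray KY]
3. ∠KLN = 38°  [△LKN]

∠KLN = 38°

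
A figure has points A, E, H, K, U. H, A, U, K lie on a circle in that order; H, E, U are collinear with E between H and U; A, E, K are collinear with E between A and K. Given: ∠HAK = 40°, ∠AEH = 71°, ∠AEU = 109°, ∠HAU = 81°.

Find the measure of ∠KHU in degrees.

1. ∠HUK = 40°  [same arc HK]
2. ∠HKU = 99°  [cyclic HAUK, opposite ∠A+∠K]
3. ∠KHU = 41°  [△HUK]

∠KHU = 41°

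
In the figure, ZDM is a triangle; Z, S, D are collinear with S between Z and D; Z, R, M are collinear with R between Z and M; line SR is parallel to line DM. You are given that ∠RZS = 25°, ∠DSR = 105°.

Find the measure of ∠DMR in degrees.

1. ∠RSZ = 75°  [linear pair at S on ZD]
2. ∠SRZ = 80°  [△ZSR]
3. ∠MRS = 100°  [linear pair at R on ZM]
4. ∠DMR = 80°  [SR∥DM, co-interior at M–R]

∠DMR = 80°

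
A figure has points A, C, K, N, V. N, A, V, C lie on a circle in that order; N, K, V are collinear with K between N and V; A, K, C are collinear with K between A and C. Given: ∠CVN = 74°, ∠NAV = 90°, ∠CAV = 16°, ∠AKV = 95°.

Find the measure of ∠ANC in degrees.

1. ∠CAN = 74°  [same arc NC]
2. ∠CNV = 16°  [same arc VC]
3. ∠CKN = 95°  [vertical angles at K]
4. ∠ACN = 69°  [△NKC]
5. ∠ANC = 37°  [△NAC]

∠ANC = 37°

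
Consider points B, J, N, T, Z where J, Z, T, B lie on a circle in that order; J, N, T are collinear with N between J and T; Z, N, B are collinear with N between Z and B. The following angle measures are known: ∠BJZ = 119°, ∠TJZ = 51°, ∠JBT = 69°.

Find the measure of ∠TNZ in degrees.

1. ∠BTZ = 61°  [cyclic JZTB, opposite ∠J+∠T]
2. ∠TBZ = 51°  [same arc ZT]
3. ∠JZT = 111°  [cyclic JZTB, opposite ∠Z+∠B]
4. ∠BZT = 68°  [△ZTB]
5. ∠JTZ = 18°  [△JZT]
6. ∠TNZ = 94°  [△ZNT]

∠TNZ = 94°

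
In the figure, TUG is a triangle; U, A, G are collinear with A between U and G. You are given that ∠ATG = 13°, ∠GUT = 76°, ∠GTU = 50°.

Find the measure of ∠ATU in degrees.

∠ATU = 37°

1. ∠TGU = 54°  [△TUG]
2. ∠AUT = 76°  [A on ray UG]
3. ∠AGT = 54°  [A on ray GU]
4. ∠GAT = 113°  [△TAG]
5. ∠TAU = 67°  [linear pair at A on UG]
6. ∠ATU = 37°  [△TUA]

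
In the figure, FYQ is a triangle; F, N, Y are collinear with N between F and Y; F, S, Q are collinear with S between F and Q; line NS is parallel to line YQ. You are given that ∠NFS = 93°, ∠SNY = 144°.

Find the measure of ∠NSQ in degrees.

∠NSQ = 129°

1. ∠FNS = 36°  [linear pair at N on FY]
2. ∠FSN = 51°  [△FNS]
3. ∠NSQ = 129°  [linear pair at S on FQ]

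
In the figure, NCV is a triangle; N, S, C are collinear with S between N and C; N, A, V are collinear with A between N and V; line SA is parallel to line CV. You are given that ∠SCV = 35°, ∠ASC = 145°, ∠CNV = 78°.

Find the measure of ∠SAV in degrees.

∠SAV = 113°

1. ∠ASN = 35°  [linear pair at S on NC]
2. ∠ANS = 78°  [S on NC, A on NV]
3. ∠NAS = 67°  [△NSA]
4. ∠SAV = 113°  [linear pair at A on NV]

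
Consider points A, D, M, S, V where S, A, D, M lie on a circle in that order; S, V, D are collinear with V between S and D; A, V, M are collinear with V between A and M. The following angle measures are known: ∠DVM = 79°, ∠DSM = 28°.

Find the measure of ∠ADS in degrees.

1. ∠AVS = 79°  [vertical angles at V]
2. ∠DAM = 28°  [same arc DM]
3. ∠AVD = 101°  [linear pair at V on SD]
4. ∠ADS = 51°  [△AVD]

∠ADS = 51°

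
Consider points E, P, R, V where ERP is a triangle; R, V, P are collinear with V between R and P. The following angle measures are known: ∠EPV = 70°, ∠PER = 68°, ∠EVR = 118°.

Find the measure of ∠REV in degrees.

∠REV = 20°

1. ∠EPR = 70°  [V on ray PR]
2. ∠ERP = 42°  [△ERP]
3. ∠ERV = 42°  [V on ray RP]
4. ∠REV = 20°  [△ERV]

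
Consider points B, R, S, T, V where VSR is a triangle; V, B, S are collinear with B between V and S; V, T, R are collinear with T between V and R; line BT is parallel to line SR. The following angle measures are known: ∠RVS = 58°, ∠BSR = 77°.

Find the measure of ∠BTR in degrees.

∠BTR = 135°

1. ∠RSV = 77°  [B on ray SV]
2. ∠SRV = 45°  [△VSR]
3. ∠BTV = 45°  [BT∥SR, corresponding at T]
4. ∠BTR = 135°  [linear pair at T on VR]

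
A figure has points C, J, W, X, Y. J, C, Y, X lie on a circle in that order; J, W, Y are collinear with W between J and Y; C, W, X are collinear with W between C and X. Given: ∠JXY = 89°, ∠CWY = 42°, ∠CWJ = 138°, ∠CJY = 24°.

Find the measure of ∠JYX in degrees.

∠JYX = 18°

1. ∠XWY = 138°  [vertical angles at W]
2. ∠CXY = 24°  [same arc CY]
3. ∠JYX = 18°  [△YWX]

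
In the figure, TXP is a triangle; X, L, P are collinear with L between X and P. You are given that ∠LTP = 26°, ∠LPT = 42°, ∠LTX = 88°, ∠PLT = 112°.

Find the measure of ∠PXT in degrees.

∠PXT = 24°

1. ∠TLX = 68°  [linear pair at L on XP]
2. ∠LXT = 24°  [△TXL]
3. ∠PXT = 24°  [L on ray XP]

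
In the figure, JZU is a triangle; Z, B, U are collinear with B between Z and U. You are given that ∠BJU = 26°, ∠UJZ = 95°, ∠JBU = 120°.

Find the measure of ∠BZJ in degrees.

1. ∠BUJ = 34°  [△JBU]
2. ∠JUZ = 34°  [B on ray UZ]
3. ∠JZU = 51°  [△JZU]
4. ∠BZJ = 51°  [B on ray ZU]

∠BZJ = 51°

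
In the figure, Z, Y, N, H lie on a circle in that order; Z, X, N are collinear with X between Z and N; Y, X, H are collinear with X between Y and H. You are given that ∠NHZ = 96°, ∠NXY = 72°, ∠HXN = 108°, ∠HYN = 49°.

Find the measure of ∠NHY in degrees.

∠NHY = 37°

1. ∠NYZ = 84°  [cyclic ZYNH, opposite ∠Y+∠H]
2. ∠YNZ = 59°  [△YXN]
3. ∠NZY = 37°  [△ZYN]
4. ∠NHY = 37°  [same arc YN]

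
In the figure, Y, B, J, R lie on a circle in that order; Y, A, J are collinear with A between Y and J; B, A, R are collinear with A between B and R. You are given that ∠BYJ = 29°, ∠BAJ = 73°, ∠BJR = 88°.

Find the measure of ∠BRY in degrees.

1. ∠BAY = 107°  [linear pair at A on YJ]
2. ∠BYR = 92°  [cyclic YBJR, opposite ∠Y+∠J]
3. ∠RBY = 44°  [△YAB]
4. ∠BRY = 44°  [△YBR]

∠BRY = 44°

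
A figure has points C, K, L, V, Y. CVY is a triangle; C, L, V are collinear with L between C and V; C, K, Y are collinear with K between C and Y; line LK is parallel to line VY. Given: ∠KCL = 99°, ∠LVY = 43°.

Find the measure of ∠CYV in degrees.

1. ∠VCY = 99°  [L on CV, K on CY]
2. ∠CVY = 43°  [L on ray VC]
3. ∠CYV = 38°  [△CVY]

∠CYV = 38°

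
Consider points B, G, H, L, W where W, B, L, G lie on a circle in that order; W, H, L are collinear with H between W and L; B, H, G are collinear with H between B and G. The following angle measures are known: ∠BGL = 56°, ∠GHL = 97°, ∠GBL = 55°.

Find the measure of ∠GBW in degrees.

∠GBW = 27°

1. ∠BWL = 56°  [same arc BL]
2. ∠BHW = 97°  [vertical angles at H]
3. ∠GBW = 27°  [△WHB]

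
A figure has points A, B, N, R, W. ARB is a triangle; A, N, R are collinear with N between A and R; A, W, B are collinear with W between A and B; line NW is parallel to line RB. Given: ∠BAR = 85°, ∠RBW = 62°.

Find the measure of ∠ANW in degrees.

∠ANW = 33°

1. ∠ABR = 62°  [W on ray BA]
2. ∠ARB = 33°  [△ARB]
3. ∠ANW = 33°  [NW∥RB, corresponding at N]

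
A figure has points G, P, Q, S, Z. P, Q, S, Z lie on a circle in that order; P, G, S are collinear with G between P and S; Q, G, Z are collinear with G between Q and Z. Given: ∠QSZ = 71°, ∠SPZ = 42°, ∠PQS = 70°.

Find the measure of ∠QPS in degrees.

1. ∠SQZ = 42°  [same arc SZ]
2. ∠QZS = 67°  [△QSZ]
3. ∠QPS = 67°  [same arc QS]

∠QPS = 67°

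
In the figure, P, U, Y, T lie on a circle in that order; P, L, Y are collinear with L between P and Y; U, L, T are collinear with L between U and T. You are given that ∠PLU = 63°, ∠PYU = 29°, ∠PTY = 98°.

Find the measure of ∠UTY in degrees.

1. ∠PUY = 82°  [cyclic PUYT, opposite ∠U+∠T]
2. ∠UPY = 69°  [△PUY]
3. ∠UTY = 69°  [same arc UY]

∠UTY = 69°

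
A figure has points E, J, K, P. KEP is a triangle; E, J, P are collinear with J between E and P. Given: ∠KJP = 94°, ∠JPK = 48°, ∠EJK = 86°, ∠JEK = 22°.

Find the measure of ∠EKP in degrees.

∠EKP = 110°

1. ∠EPK = 48°  [J on ray PE]
2. ∠KEP = 22°  [J on ray EP]
3. ∠EKP = 110°  [△KEP]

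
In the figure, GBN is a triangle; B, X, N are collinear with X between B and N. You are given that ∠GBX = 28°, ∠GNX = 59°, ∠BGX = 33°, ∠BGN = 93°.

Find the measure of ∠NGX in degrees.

∠NGX = 60°

1. ∠BXG = 119°  [△GBX]
2. ∠GXN = 61°  [linear pair at X on BN]
3. ∠NGX = 60°  [△GXN]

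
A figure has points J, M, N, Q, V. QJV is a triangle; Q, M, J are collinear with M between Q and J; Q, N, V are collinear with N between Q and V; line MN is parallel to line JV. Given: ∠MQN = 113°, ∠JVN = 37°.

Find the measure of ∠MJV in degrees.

∠MJV = 30°

1. ∠JQV = 113°  [M on QJ, N on QV]
2. ∠JVQ = 37°  [N on ray VQ]
3. ∠QJV = 30°  [△QJV]
4. ∠MJV = 30°  [M on ray JQ]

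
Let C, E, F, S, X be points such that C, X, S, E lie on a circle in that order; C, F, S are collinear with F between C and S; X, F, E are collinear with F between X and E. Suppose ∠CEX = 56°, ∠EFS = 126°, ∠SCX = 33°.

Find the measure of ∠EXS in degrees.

1. ∠CSX = 56°  [same arc CX]
2. ∠CFX = 126°  [vertical angles at F]
3. ∠SFX = 54°  [linear pair at F on CS]
4. ∠EXS = 70°  [△XFS]

∠EXS = 70°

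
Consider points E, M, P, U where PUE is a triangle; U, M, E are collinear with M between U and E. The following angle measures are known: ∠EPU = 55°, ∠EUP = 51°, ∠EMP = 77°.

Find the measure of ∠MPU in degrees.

∠MPU = 26°

1. ∠MUP = 51°  [M on ray UE]
2. ∠PMU = 103°  [linear pair at M on UE]
3. ∠MPU = 26°  [△PUM]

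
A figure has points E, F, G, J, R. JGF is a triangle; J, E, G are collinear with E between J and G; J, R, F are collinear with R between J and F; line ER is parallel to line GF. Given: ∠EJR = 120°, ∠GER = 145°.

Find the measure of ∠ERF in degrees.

1. ∠JER = 35°  [linear pair at E on JG]
2. ∠ERJ = 25°  [△JER]
3. ∠ERF = 155°  [linear pair at R on JF]

∠ERF = 155°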